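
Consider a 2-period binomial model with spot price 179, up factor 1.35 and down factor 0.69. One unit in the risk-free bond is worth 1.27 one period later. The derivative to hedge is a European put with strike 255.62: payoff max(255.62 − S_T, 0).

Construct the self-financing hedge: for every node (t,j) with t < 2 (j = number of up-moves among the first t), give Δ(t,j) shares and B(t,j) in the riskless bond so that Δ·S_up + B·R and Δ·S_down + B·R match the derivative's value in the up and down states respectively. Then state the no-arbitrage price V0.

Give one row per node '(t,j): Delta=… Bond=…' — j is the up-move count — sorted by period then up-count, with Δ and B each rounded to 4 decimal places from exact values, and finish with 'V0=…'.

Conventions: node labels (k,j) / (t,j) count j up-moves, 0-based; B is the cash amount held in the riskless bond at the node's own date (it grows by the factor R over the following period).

Arbitrage-free pricing uses the up-move probability p* = (R−d)/(u−d) = 0.8788, discounting each step at R = 1.27.
Payoffs at expiry: V(2,0)=170.3981, V(2,1)=88.8815, V(2,2)=0.0000
  t=1,j=0: stock 123.5100 → up 166.7385 (V=88.8815), down 85.2219 (V=170.3981). Price 77.7656; hedge Δ=-1.0000, bond B=201.2756.
  t=1,j=1: stock 241.6500 → up 326.2275 (V=0.0000), down 166.7385 (V=88.8815). Price 8.4831; hedge Δ=-0.5573, bond B=143.1520.
  t=0,j=0: stock 179.0000 → up 241.6500 (V=8.4831), down 123.5100 (V=77.7656). Price 13.2921; hedge Δ=-0.5864, bond B=118.2656.
As a check, the time-0 holding Δ(0,0)·S0 + B(0,0) comes to 13.2921 — exactly V0.

(0,0): Delta=-0.5864 Bond=118.2656
(1,0): Delta=-1.0000 Bond=201.2756
(1,1): Delta=-0.5573 Bond=143.1520
V0=13.2921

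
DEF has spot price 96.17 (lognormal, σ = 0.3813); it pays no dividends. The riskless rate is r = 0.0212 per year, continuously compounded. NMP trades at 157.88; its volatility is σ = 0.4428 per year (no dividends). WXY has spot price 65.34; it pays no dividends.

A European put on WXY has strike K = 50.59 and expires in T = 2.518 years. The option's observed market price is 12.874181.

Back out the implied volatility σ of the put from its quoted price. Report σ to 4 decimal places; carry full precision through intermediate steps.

sigma = 0.5946

At σ = 0.5946 the Black–Scholes value reproduces the quote:
σ√T = 0.5946·√2.518 = 0.943524
d₁ = (ln(S/K) + (r+σ²/2)T) / (σ√T) = (ln(65.34/50.59) + (0.0212+0.5946²/2)·2.518) / 0.943524 = (0.255850 + 0.498500) / 0.943524 = 0.799504
d₂ = d₁ − σ√T = 0.799504 − 0.943524 = -0.144020
e^{−rT} = 0.948018
N(−d₁) = 0.211999,  N(−d₂) = 0.557258
V = K·e^{−rT}·N(−d₂) − S·N(−d₁) = 26.726212 − 13.852031 = 12.874181 (the observed quote) — the price is monotone increasing in volatility, hence this σ is the only solution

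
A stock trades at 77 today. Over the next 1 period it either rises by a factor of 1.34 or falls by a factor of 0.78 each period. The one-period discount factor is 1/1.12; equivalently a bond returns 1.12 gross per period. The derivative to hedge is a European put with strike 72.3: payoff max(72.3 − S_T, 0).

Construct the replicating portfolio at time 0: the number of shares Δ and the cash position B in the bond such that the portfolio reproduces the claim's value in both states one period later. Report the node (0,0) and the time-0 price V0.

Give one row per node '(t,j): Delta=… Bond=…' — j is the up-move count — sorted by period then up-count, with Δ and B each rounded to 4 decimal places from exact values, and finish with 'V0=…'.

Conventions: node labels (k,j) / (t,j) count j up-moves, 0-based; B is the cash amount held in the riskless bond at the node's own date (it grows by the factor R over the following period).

Arbitrage-free pricing uses the up-move probability p* = (R−d)/(u−d) = 0.6071, discounting each step at R = 1.12.
At maturity the claim pays: V(1,0)=12.2400, V(1,1)=0.0000
Node (0,0) S=77.0000: V=(p*·0.0000+(1−p*)·12.2400)/1.12=4.2934; Δ=(0.0000−12.2400)/(103.1800−60.0600)=-0.2839; B=V−Δ·S=26.1505
As a check, the time-0 holding Δ(0,0)·S0 + B(0,0) comes to 4.2934 — exactly V0.

(0,0): Delta=-0.2839 Bond=26.1505
V0=4.2934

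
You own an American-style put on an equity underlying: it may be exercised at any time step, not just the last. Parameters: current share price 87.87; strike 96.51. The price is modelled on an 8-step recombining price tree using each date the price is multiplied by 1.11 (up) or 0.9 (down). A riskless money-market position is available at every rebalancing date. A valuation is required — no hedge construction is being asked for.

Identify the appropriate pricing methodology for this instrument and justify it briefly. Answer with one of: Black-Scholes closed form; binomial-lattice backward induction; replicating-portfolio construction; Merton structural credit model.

framework: binomial-lattice backward induction

Key observation: an American put (K = 96.51, S₀ = 87.87) on a 8-date tree has no closed form — the optimal stopping decision is embedded and must be resolved recursively from expiry.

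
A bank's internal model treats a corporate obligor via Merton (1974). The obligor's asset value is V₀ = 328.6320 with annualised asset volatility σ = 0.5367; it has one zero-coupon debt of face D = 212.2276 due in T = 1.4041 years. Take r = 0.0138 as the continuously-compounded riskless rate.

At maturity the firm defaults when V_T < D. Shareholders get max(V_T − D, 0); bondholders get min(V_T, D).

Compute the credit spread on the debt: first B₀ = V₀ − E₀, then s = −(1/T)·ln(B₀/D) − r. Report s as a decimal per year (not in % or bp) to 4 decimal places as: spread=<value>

spread=0.0811

Work the structural quantities from V₀ = 328.6320 against face 212.2276:
d₁ = [ln(V₀/D) + (r + σ²/2)T] / (σ√T)
   = [ln(328.6320/212.2276) + (0.0138 + 0.5·0.5367²)·1.4041] / (0.5367·√1.4041)
   = [0.437279 + 0.221600] / 0.635961 = 1.036037
d₂ = d₁ − σ√T = 1.036037 − 0.635961 = 0.400076
N(d₁) = 0.849908,  N(d₂) = 0.655450,  e^(−rT) = 0.980810
E₀ = V₀·N(d₁) − D·e^(−rT)·N(d₂)
   = 328.6320·0.849908 − 212.2276·0.980810·0.655450 = 142.871737
B₀ = V₀ − E₀ = 328.6320 − 142.871737 = 185.760263
spread = −(1/T)·ln(B₀/D) − r = −(1/1.4041)·ln(185.760263/212.2276) − 0.0138 = 0.08106671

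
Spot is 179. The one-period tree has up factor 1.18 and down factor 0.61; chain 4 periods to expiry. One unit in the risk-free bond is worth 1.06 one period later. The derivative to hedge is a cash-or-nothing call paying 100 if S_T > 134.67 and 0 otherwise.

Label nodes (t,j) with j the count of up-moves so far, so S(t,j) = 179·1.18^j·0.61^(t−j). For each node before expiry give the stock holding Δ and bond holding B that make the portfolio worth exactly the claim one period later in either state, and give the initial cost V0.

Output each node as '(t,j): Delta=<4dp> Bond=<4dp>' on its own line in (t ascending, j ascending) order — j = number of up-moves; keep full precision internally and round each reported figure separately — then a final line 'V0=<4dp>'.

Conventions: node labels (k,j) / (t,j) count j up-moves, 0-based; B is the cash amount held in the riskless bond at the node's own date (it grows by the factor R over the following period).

Under the risk-neutral measure, an up-move has probability p* = (R−d)/(u−d) = 0.7895 and values discount at R = 1.06.
Expiry values: V(4,0)=0.0000, V(4,1)=0.0000, V(4,2)=0.0000, V(4,3)=100.0000, V(4,4)=100.0000
(3,0): S=40.6296. Δ = (V_up−V_dn)/(S_up−S_dn) = (0.0000−0.0000)/(47.9429−24.7841) = 0.0000. V = [p*·0.0000 + (1−p*)·0.0000]/1.06 = 0.0000. B = V − Δ·S = 0.0000.
(3,1): S=78.5950. Δ = (V_up−V_dn)/(S_up−S_dn) = (0.0000−0.0000)/(92.7421−47.9429) = 0.0000. V = [p*·0.0000 + (1−p*)·0.0000]/1.06 = 0.0000. B = V − Δ·S = 0.0000.
(3,2): S=152.0362. Δ = (V_up−V_dn)/(S_up−S_dn) = (100.0000−0.0000)/(179.4027−92.7421) = 1.1539. V = [p*·100.0000 + (1−p*)·0.0000]/1.06 = 74.4786. B = V − Δ·S = -100.9599.
(3,3): S=294.1027. Δ = (V_up−V_dn)/(S_up−S_dn) = (100.0000−100.0000)/(347.0412−179.4027) = 0.0000. V = [p*·100.0000 + (1−p*)·100.0000]/1.06 = 94.3396. B = V − Δ·S = 94.3396.
(2,0): S=66.6059. Δ = (V_up−V_dn)/(S_up−S_dn) = (0.0000−0.0000)/(78.5950−40.6296) = 0.0000. V = [p*·0.0000 + (1−p*)·0.0000]/1.06 = 0.0000. B = V − Δ·S = 0.0000.
(2,1): S=128.8442. Δ = (V_up−V_dn)/(S_up−S_dn) = (74.4786−0.0000)/(152.0362−78.5950) = 1.0141. V = [p*·74.4786 + (1−p*)·0.0000]/1.06 = 55.4707. B = V − Δ·S = -75.1936.
(2,2): S=249.2396. Δ = (V_up−V_dn)/(S_up−S_dn) = (94.3396−74.4786)/(294.1027−152.0362) = 0.1398. V = [p*·94.3396 + (1−p*)·74.4786]/1.06 = 85.0551. B = V − Δ·S = 50.2112.
(1,0): S=109.1900. Δ = (V_up−V_dn)/(S_up−S_dn) = (55.4707−0.0000)/(128.8442−66.6059) = 0.8913. V = [p*·55.4707 + (1−p*)·0.0000]/1.06 = 41.3138. B = V − Δ·S = -56.0032.
(1,1): S=211.2200. Δ = (V_up−V_dn)/(S_up−S_dn) = (85.0551−55.4707)/(249.2396−128.8442) = 0.2457. V = [p*·85.0551 + (1−p*)·55.4707]/1.06 = 74.3649. B = V − Δ·S = 22.4625.
(0,0): S=179.0000. Δ = (V_up−V_dn)/(S_up−S_dn) = (74.3649−41.3138)/(211.2200−109.1900) = 0.3239. V = [p*·74.3649 + (1−p*)·41.3138]/1.06 = 63.5913. B = V − Δ·S = 5.6070.
Check: Δ(0,0)·S0 + B(0,0) = 63.5913 = V0.

(0,0): Delta=0.3239 Bond=5.6070
(1,0): Delta=0.8913 Bond=-56.0032
(1,1): Delta=0.2457 Bond=22.4625
(2,0): Delta=0.0000 Bond=0.0000
(2,1): Delta=1.0141 Bond=-75.1936
(2,2): Delta=0.1398 Bond=50.2112
(3,0): Delta=0.0000 Bond=0.0000
(3,1): Delta=0.0000 Bond=0.0000
(3,2): Delta=1.1539 Bond=-100.9599
(3,3): Delta=0.0000 Bond=94.3396
V0=63.5913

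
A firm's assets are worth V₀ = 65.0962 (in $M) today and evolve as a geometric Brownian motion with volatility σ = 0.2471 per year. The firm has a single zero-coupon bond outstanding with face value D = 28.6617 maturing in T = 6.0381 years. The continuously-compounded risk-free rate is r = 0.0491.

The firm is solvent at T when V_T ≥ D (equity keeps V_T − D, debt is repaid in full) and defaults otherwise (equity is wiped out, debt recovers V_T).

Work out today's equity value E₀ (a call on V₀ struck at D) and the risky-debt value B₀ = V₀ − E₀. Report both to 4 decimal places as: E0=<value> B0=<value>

With assets at 65.0962 and a single debt payment of 28.6617 at 6.0381 years:
d₁ = [ln(V₀/D) + (r + σ²/2)T] / (σ√T)
   = [ln(65.0962/28.6617) + (0.0491 + 0.5·0.2471²)·6.0381] / (0.2471·√6.0381)
   = [0.820304 + 0.480809] / 0.607188 = 2.142853
d₂ = d₁ − σ√T = 2.142853 − 0.607188 = 1.535665
N(d₁) = 0.983938,  N(d₂) = 0.937690,  e^(−rT) = 0.743437
E₀ = V₀·N(d₁) − D·e^(−rT)·N(d₂)
   = 65.0962·0.983938 − 28.6617·0.743437·0.937690 = 44.070133
B₀ = V₀ − E₀ = 65.0962 − 44.070133 = 21.026067

E0=44.0701 B0=21.0261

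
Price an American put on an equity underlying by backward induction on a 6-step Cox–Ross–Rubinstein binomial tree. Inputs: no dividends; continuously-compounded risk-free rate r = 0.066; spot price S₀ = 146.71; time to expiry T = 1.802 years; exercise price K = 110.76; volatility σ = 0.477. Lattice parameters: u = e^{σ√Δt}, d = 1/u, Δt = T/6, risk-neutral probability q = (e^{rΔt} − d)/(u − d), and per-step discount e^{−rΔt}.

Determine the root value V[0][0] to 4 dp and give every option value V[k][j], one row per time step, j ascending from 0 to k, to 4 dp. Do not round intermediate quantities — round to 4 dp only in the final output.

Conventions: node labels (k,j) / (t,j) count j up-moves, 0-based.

price = 13.6683
tree:
13.6683
20.8255 6.2687
30.7819 10.6086 1.6962
43.7909 17.5838 3.2823 0.0000
59.1961 28.3280 6.3515 0.0000 0.0000
71.0575 43.7909 12.2907 0.0000 0.0000 0.0000
80.1904 59.1961 23.7833 0.0000 0.0000 0.0000 0.0000

Δt=0.30033, u=1.29876, d=0.76997, q=0.47288, disc=e^(-rΔt)=0.98037
k=6 terminal: V=max(K-S,0) → 80.1904 59.1961 23.7833 0.0000 0.0000 0.0000 0.0000
k=5: j=0 S=39.7025 intr=71.0575 cont=68.8836 V=71.0575[EX]; j=1 S=66.9691 intr=43.7909 cont=41.6170 V=43.7909[EX]; j=2 S=112.9617 intr=0.0000 cont=12.2907 V=12.2907[hold]; j=3 S=190.5409 intr=0.0000 cont=0.0000 V=0.0000[hold]; j=4 S=321.3993 intr=0.0000 cont=0.0000 V=0.0000[hold]; j=5 S=542.1278 intr=0.0000 cont=0.0000 V=0.0000[hold]
k=4: j=0 S=51.5639 intr=59.1961 cont=57.0222 V=59.1961[EX]; j=1 S=86.9767 intr=23.7833 cont=28.3280 V=28.3280[hold]; j=2 S=146.7100 intr=0.0000 cont=6.3515 V=6.3515[hold]; j=3 S=247.4665 intr=0.0000 cont=0.0000 V=0.0000[hold]; j=4 S=417.4200 intr=0.0000 cont=0.0000 V=0.0000[hold]
k=3: j=0 S=66.9691 intr=43.7909 cont=43.7239 V=43.7909[EX]; j=1 S=112.9617 intr=0.0000 cont=17.5838 V=17.5838[hold]; j=2 S=190.5409 intr=0.0000 cont=3.2823 V=3.2823[hold]; j=3 S=321.3993 intr=0.0000 cont=0.0000 V=0.0000[hold]
k=2: j=0 S=86.9767 intr=23.7833 cont=30.7819 V=30.7819[hold]; j=1 S=146.7100 intr=0.0000 cont=10.6086 V=10.6086[hold]; j=2 S=247.4665 intr=0.0000 cont=1.6962 V=1.6962[hold]
k=1: j=0 S=112.9617 intr=0.0000 cont=20.8255 V=20.8255[hold]; j=1 S=190.5409 intr=0.0000 cont=6.2687 V=6.2687[hold]
k=0: j=0 S=146.7100 intr=0.0000 cont=13.6683 V=13.6683[hold]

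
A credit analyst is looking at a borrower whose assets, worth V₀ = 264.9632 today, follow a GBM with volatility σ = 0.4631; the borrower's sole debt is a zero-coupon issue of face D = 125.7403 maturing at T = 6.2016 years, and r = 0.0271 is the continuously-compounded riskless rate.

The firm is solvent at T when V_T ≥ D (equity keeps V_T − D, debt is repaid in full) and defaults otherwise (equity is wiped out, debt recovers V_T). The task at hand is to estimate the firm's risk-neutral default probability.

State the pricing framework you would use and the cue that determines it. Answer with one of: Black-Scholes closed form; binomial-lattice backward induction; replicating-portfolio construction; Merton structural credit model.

framework: Merton structural credit model

Key observation: the asked-for credit quantity lives on the firm's capital structure — asset value, asset volatility, debt face 125.7403 — which is the structural model's domain.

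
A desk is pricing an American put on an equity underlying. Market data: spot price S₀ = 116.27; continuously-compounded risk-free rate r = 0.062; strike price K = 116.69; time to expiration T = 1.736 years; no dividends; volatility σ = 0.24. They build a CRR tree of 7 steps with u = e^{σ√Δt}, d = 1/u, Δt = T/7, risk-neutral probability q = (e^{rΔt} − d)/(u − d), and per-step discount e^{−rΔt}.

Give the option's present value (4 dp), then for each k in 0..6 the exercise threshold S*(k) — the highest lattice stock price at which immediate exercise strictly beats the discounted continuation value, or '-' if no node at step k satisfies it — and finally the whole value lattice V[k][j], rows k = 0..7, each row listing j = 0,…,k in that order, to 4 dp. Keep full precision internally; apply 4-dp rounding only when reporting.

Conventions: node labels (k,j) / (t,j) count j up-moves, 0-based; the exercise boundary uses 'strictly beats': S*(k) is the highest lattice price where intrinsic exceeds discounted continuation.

Δt=0.24800, u=1.12695, d=0.88735, q=0.53482, disc=e^(-rΔt)=0.98474
k=7 terminal: V=max(K-S,0) → 66.3257 52.7260 35.4540 13.5182 0.0000 0.0000 0.0000 0.0000
k=6: j=0 S=56.7582 intr=59.9318 cont=58.1513 V=59.9318[EX]; j=1 S=72.0845 intr=44.6055 cont=42.8250 V=44.6055[EX]; j=2 S=91.5492 intr=25.1408 cont=23.3603 V=25.1408[EX]; j=3 S=116.2700 intr=0.4200 cont=6.1924 V=6.1924[hold]; j=4 S=147.6660 intr=0.0000 cont=0.0000 V=0.0000[hold]; j=5 S=187.5398 intr=0.0000 cont=0.0000 V=0.0000[hold]; j=6 S=238.1806 intr=0.0000 cont=0.0000 V=0.0000[hold]  S*(6)=91.5492
k=5: j=0 S=63.9640 intr=52.7260 cont=50.9455 V=52.7260[EX]; j=1 S=81.2360 intr=35.4540 cont=33.6735 V=35.4540[EX]; j=2 S=103.1718 intr=13.5182 cont=14.7777 V=14.7777[hold]; j=3 S=131.0310 intr=0.0000 cont=2.8366 V=2.8366[hold]; j=4 S=166.4129 intr=0.0000 cont=0.0000 V=0.0000[hold]; j=5 S=211.3489 intr=0.0000 cont=0.0000 V=0.0000[hold]  S*(5)=81.2360
k=4: j=0 S=72.0845 intr=44.6055 cont=42.8250 V=44.6055[EX]; j=1 S=91.5492 intr=25.1408 cont=24.0236 V=25.1408[EX]; j=2 S=116.2700 intr=0.4200 cont=8.2633 V=8.2633[hold]; j=3 S=147.6660 intr=0.0000 cont=1.2994 V=1.2994[hold]; j=4 S=187.5398 intr=0.0000 cont=0.0000 V=0.0000[hold]  S*(4)=91.5492
k=3: j=0 S=81.2360 intr=35.4540 cont=33.6735 V=35.4540[EX]; j=1 S=103.1718 intr=13.5182 cont=15.8684 V=15.8684[hold]; j=2 S=131.0310 intr=0.0000 cont=4.4696 V=4.4696[hold]; j=3 S=166.4129 intr=0.0000 cont=0.5952 V=0.5952[hold]  S*(3)=81.2360
k=2: j=0 S=91.5492 intr=25.1408 cont=24.5981 V=25.1408[EX]; j=1 S=116.2700 intr=0.4200 cont=9.6230 V=9.6230[hold]; j=2 S=147.6660 intr=0.0000 cont=2.3609 V=2.3609[hold]  S*(2)=91.5492
k=1: j=0 S=103.1718 intr=13.5182 cont=16.5845 V=16.5845[hold]; j=1 S=131.0310 intr=0.0000 cont=5.6515 V=5.6515[hold]  S*(1)=-
k=0: j=0 S=116.2700 intr=0.4200 cont=10.5734 V=10.5734[hold]  S*(0)=-

price = 10.5734
boundary = - - 91.5492 81.2360 91.5492 81.2360 91.5492
tree:
10.5734
16.5845 5.6515
25.1408 9.6230 2.3609
35.4540 15.8684 4.4696 0.5952
44.6055 25.1408 8.2633 1.2994 0.0000
52.7260 35.4540 14.7777 2.8366 0.0000 0.0000
59.9318 44.6055 25.1408 6.1924 0.0000 0.0000 0.0000
66.3257 52.7260 35.4540 13.5182 0.0000 0.0000 0.0000 0.0000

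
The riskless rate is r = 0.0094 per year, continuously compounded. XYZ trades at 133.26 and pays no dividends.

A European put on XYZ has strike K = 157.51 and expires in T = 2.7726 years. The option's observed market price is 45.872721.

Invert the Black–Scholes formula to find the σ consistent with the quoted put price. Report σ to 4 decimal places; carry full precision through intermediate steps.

sigma = 0.3724

At σ = 0.3724 the Black–Scholes value reproduces the quote:
σ√T = 0.3724·√2.7726 = 0.620088
d₁ = (ln(S/K) + (r+σ²/2)T) / (σ√T) = (ln(133.26/157.51) + (0.0094+0.3724²/2)·2.7726) / 0.620088 = (-0.167187 + 0.218317) / 0.620088 = 0.082456
d₂ = d₁ − σ√T = 0.082456 − 0.620088 = -0.537632
e^{−rT} = 0.974274
N(−d₁) = 0.467142,  N(−d₂) = 0.704584
V = K·e^{−rT}·N(−d₂) − S·N(−d₁) = 108.124058 − 62.251337 = 45.872721 (the observed quote) — the price is monotone increasing in volatility, hence this σ is the only solution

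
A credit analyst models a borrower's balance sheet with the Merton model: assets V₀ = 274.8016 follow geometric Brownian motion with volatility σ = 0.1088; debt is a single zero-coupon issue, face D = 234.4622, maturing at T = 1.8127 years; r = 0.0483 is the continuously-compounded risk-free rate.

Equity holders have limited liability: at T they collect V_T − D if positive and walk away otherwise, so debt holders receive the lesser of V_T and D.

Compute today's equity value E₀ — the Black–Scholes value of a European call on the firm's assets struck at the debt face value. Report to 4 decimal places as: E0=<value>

Apply the equity-as-call identities (strike 234.4622, horizon 1.8127 years):
d₁ = [ln(V₀/D) + (r + σ²/2)T] / (σ√T)
   = [ln(274.8016/234.4622) + (0.0483 + 0.5·0.1088²)·1.8127] / (0.1088·√1.8127)
   = [0.158755 + 0.098282] / 0.146485 = 1.754706
d₂ = d₁ − σ√T = 1.754706 − 0.146485 = 1.608221
N(d₁) = 0.960345,  N(d₂) = 0.946107,  e^(−rT) = 0.916170
E₀ = V₀·N(d₁) − D·e^(−rT)·N(d₂)
   = 274.8016·0.960345 − 234.4622·0.916170·0.946107 = 60.673857

E0=60.6739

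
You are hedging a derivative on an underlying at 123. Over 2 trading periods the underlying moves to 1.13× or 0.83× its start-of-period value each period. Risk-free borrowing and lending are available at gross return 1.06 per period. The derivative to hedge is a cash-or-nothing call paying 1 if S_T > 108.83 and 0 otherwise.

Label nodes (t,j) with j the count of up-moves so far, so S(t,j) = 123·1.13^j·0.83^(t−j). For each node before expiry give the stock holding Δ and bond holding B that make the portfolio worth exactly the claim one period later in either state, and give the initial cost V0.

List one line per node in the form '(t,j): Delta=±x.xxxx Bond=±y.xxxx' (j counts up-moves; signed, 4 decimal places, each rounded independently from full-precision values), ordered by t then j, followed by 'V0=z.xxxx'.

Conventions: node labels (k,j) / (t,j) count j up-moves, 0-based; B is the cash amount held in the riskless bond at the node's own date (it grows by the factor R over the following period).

The replicating-portfolio and risk-neutral prices coincide; use p* = (1.06−0.83)/(1.13−0.83) = 0.7667 for the latter.
Terminal payoffs: V(2,0)=0.0000, V(2,1)=1.0000, V(2,2)=1.0000
(1,0): S=102.0900. Δ = (V_up−V_dn)/(S_up−S_dn) = (1.0000−0.0000)/(115.3617−84.7347) = 0.0327. V = [p*·1.0000 + (1−p*)·0.0000]/1.06 = 0.7233. B = V − Δ·S = -2.6101.
(1,1): S=138.9900. Δ = (V_up−V_dn)/(S_up−S_dn) = (1.0000−1.0000)/(157.0587−115.3617) = 0.0000. V = [p*·1.0000 + (1−p*)·1.0000]/1.06 = 0.9434. B = V − Δ·S = 0.9434.
(0,0): S=123.0000. Δ = (V_up−V_dn)/(S_up−S_dn) = (0.9434−0.7233)/(138.9900−102.0900) = 0.0060. V = [p*·0.9434 + (1−p*)·0.7233]/1.06 = 0.8415. B = V − Δ·S = 0.1078.
As a check, the time-0 holding Δ(0,0)·S0 + B(0,0) comes to 0.8415 — exactly V0.

(0,0): Delta=0.0060 Bond=0.1078
(1,0): Delta=0.0327 Bond=-2.6101
(1,1): Delta=0.0000 Bond=0.9434
V0=0.8415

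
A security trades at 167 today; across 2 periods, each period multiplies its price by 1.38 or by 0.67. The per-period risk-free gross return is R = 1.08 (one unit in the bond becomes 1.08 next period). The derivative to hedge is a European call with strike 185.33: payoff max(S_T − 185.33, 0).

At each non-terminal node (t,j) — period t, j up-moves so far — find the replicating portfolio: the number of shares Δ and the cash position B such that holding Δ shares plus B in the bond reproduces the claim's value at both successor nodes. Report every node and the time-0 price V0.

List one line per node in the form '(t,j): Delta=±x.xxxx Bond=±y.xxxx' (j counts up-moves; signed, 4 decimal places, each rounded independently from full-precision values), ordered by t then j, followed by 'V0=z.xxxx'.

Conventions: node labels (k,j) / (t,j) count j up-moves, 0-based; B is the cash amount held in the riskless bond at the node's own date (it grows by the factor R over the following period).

(0,0): Delta=0.5984 Bond=-61.9985
(1,0): Delta=0.0000 Bond=0.0000
(1,1): Delta=0.8110 Bond=-115.9523
V0=37.9394

Risk-neutral probability p* = (R−d)/(u−d) = (1.08−0.67)/(1.38−0.67) = 0.5775.
Terminal payoffs: V(2,0)=0.0000, V(2,1)=0.0000, V(2,2)=132.7048
  t=1,j=0: stock 111.8900 → up 154.4082 (V=0.0000), down 74.9663 (V=0.0000). Price 0.0000; hedge Δ=0.0000, bond B=0.0000.
  t=1,j=1: stock 230.4600 → up 318.0348 (V=132.7048), down 154.4082 (V=0.0000). Price 70.9559; hedge Δ=0.8110, bond B=-115.9523.
  t=0,j=0: stock 167.0000 → up 230.4600 (V=70.9559), down 111.8900 (V=0.0000). Price 37.9394; hedge Δ=0.5984, bond B=-61.9985.
Check: Δ(0,0)·S0 + B(0,0) = 37.9394 = V0.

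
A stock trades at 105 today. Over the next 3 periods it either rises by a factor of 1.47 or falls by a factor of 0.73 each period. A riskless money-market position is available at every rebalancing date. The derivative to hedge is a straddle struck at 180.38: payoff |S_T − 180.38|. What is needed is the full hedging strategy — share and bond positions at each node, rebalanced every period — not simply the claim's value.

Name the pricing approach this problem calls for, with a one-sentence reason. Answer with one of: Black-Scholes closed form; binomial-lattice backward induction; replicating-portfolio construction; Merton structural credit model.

framework: replicating-portfolio construction

Key observation: since the answer must list Δ and B at each node of the 1.47/0.73 lattice on 105, the replicating-portfolio method — solving the two-state system at every node — is the one that applies.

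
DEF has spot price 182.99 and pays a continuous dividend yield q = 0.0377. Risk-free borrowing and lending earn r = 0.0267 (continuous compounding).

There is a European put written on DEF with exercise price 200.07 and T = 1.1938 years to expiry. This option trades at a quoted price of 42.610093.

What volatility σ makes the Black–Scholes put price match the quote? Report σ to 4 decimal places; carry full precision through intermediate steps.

At σ = 0.4057 the Black–Scholes value reproduces the quote:
σ√T = 0.4057·√1.1938 = 0.443273
d₁ = (ln(S/K) + (r−q+σ²/2)T) / (σ√T) = (ln(182.99/200.07) + (0.0267−0.0377+0.4057²/2)·1.1938) / 0.443273 = (-0.089236 + 0.085113) / 0.443273 = -0.009300
d₂ = d₁ − σ√T = -0.009300 − 0.443273 = -0.452572
e^{−rT} = 0.968628
e^{−qT} = 0.955991
N(−d₁) = 0.503710,  N(−d₂) = 0.674572
V = K·e^{−rT}·N(−d₂) − S·e^{−qT}·N(−d₁) = 130.727555 − 88.117462 = 42.610093 (matching the quote); vega is positive throughout, so no other σ reproduces this price

sigma = 0.4057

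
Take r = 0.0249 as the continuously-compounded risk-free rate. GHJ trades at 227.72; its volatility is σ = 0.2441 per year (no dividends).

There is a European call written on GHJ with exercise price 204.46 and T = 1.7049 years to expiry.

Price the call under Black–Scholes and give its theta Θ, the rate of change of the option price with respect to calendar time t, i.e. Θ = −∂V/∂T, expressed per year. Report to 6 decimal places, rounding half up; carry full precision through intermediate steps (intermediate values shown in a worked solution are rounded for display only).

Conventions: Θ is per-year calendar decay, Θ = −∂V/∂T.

σ√T = 0.2441·√1.7049 = 0.318726
d₁ = (ln(S/K) + (r+σ²/2)T) / (σ√T) = (ln(227.72/204.46) + (0.0249+0.2441²/2)·1.7049) / 0.318726 = (0.107744 + 0.093245) / 0.318726 = 0.630603
d₂ = d₁ − σ√T = 0.630603 − 0.318726 = 0.311877
e^{−rT} = 0.958436
N(d₁) = 0.735850,  N(d₂) = 0.622433
Call price V = S·N(d₁) − K·e^{−rT}·N(d₂) = 167.567764 − 121.973196 = 45.594568
φ(d₁) = (1/√(2π))·e^{−d₁²/2} = 0.327009
Θ = −S·φ(d₁)·σ/(2√T) − r·K·e^{−rT}·N(d₂) = −6.960632 − 3.037133 = -9.997765

price = 45.594568
Θ = -9.997765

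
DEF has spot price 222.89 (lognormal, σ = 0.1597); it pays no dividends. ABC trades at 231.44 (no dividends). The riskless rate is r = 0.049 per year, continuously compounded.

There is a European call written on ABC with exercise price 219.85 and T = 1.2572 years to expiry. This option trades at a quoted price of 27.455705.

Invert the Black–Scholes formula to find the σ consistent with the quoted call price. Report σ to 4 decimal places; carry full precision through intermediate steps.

At σ = 0.1116 the Black–Scholes value reproduces the quote:
σ√T = 0.1116·√1.2572 = 0.125131
d₁ = (ln(S/K) + (r+σ²/2)T) / (σ√T) = (ln(231.44/219.85) + (0.049+0.1116²/2)·1.2572) / 0.125131 = (0.051375 + 0.069432) / 0.125131 = 0.965440
d₂ = d₁ − σ√T = 0.965440 − 0.125131 = 0.840309
e^{−rT} = 0.940256
N(d₁) = 0.832838,  N(d₂) = 0.799632
V = S·N(d₁) − K·e^{−rT}·N(d₂) = 192.751982 − 165.296276 = 27.455705 (the quoted price), and the Black–Scholes price is strictly increasing in σ, so σ is unique

sigma = 0.1116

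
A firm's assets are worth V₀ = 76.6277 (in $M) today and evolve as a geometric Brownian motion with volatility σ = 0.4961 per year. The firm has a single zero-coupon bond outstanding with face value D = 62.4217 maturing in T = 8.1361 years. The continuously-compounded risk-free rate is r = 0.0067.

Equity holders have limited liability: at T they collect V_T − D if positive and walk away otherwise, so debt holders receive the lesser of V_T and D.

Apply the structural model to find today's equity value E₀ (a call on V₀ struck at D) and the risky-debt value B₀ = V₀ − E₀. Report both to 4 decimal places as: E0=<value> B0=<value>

E0=44.5995 B0=32.0282

With assets at 76.6277 and a single debt payment of 62.4217 at 8.1361 years:
d₁ = [ln(V₀/D) + (r + σ²/2)T] / (σ√T)
   = [ln(76.6277/62.4217) + (0.0067 + 0.5·0.4961²)·8.1361] / (0.4961·√8.1361)
   = [0.205046 + 1.055721] / 1.415068 = 0.890958
d₂ = d₁ − σ√T = 0.890958 − 1.415068 = -0.524110
N(d₁) = 0.813524,  N(d₂) = 0.300101,  e^(−rT) = 0.946947
E₀ = V₀·N(d₁) − D·e^(−rT)·N(d₂)
   = 76.6277·0.813524 − 62.4217·0.946947·0.300101 = 44.599500
B₀ = V₀ − E₀ = 76.6277 − 44.599500 = 32.028200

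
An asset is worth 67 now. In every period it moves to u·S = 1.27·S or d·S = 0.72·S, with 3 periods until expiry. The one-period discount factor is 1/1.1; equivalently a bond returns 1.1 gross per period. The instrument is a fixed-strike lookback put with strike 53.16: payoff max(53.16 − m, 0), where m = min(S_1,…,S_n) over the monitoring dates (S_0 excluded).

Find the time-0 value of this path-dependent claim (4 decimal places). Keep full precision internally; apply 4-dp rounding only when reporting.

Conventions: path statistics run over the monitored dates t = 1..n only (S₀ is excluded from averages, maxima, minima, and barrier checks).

price = 2.9814

No-arbitrage gives p* = (R−d)/(u−d) = 0.6909: enumerate every path, weight its payoff by its p*-probability, and discount by R^3.
Enumerate all 2^3 = 8 price paths (U = up ×1.27, D = down ×0.72); each path with k up-moves has probability p*^k·(1−p*)^(3−k).
DDD: m=25.0076, payoff=28.1524, prob=0.029530
UDD: m=44.1107, payoff=9.0493, prob=0.066008
DUD: m=44.1107, payoff=9.0493, prob=0.066008
UUD: m=77.8063, payoff=0.0000, prob=0.147546
DDU: m=34.7328, payoff=18.4272, prob=0.066008
UDU: m=61.2648, payoff=0.0000, prob=0.147546
DUU: m=48.2400, payoff=4.9200, prob=0.147546
UUU: m=85.0900, payoff=0.0000, prob=0.329809
Price = Σ prob·payoff / R^3 = 3.968241 / 1.331000 = 2.9814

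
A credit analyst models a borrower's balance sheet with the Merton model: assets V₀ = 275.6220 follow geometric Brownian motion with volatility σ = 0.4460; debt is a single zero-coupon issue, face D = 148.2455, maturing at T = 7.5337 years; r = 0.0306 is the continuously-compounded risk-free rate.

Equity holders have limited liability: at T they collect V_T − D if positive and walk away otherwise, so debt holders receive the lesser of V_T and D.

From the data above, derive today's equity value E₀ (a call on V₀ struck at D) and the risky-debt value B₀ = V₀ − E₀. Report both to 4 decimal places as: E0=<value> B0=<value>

E0=186.5230 B0=89.0990

With assets at 275.6220 and a single debt payment of 148.2455 at 7.5337 years:
d₁ = [ln(V₀/D) + (r + σ²/2)T] / (σ√T)
   = [ln(275.6220/148.2455) + (0.0306 + 0.5·0.4460²)·7.5337] / (0.4460·√7.5337)
   = [0.620161 + 0.979818] / 1.224162 = 1.306999
d₂ = d₁ − σ√T = 1.306999 − 1.224162 = 0.082836
N(d₁) = 0.904393,  N(d₂) = 0.533009,  e^(−rT) = 0.794112
E₀ = V₀·N(d₁) − D·e^(−rT)·N(d₂)
   = 275.6220·0.904393 − 148.2455·0.794112·0.533009 = 186.523032
B₀ = V₀ − E₀ = 275.6220 − 186.523032 = 89.098968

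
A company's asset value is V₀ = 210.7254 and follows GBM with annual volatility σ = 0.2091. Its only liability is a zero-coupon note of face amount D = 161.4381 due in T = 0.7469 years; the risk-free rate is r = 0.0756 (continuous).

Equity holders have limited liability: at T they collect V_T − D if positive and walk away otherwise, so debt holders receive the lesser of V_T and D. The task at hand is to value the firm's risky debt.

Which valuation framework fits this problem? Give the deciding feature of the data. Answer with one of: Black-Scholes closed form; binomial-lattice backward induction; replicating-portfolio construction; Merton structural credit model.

Key observation: the question is about default risk generated by asset-value dynamics against a debt face of 161.4381 — the structural framework prices exactly that.

framework: Merton structural credit model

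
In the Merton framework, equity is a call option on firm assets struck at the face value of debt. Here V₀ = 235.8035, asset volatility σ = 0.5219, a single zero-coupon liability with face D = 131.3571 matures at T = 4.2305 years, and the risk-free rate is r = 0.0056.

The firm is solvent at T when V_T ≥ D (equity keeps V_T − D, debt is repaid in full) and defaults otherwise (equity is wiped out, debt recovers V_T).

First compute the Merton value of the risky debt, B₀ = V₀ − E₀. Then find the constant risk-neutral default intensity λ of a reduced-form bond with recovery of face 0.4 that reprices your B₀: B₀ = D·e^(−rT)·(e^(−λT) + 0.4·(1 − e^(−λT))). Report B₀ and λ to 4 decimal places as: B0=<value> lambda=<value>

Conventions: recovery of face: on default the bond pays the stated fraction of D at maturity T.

B0=97.4894 lambda=0.1208

With assets at 235.8035 and a single debt payment of 131.3571 at 4.2305 years:
d₁ = [ln(V₀/D) + (r + σ²/2)T] / (σ√T)
   = [ln(235.8035/131.3571) + (0.0056 + 0.5·0.5219²)·4.2305] / (0.5219·√4.2305)
   = [0.585079 + 0.599842] / 1.073453 = 1.103840
d₂ = d₁ − σ√T = 1.103840 − 1.073453 = 0.030387
N(d₁) = 0.865169,  N(d₂) = 0.512121,  e^(−rT) = 0.976588
E₀ = V₀·N(d₁) − D·e^(−rT)·N(d₂)
   = 235.8035·0.865169 − 131.3571·0.976588·0.512121 = 138.314092
B₀ = V₀ − E₀ = 235.8035 − 138.314092 = 97.489408
e^(−λT) = (B₀·e^(rT)/D − 0.4)/(1 − 0.4) = (97.4894·1.023974/131.3571 − 0.4)/0.6 = 0.59993886
λ = −ln(0.59993886)/4.2305 = 0.120772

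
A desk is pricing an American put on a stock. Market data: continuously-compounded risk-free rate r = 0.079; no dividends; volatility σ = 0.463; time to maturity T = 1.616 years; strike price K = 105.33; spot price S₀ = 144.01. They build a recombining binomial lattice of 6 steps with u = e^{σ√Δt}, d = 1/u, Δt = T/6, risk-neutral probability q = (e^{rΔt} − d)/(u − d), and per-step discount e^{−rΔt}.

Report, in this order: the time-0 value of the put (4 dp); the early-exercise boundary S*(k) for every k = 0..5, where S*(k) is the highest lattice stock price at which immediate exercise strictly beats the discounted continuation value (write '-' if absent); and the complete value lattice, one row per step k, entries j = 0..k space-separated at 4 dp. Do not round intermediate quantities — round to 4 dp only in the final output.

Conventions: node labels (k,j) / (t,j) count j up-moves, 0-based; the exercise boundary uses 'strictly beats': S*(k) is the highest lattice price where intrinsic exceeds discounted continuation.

price = 9.9733
boundary = - - - - 55.0777 70.0374
tree:
9.9733
15.7320 4.2898
24.1175 7.5095 1.0549
35.6525 12.9168 2.0905 0.0000
50.2523 21.7033 4.1428 0.0000 0.0000
62.0167 35.2926 8.2099 0.0000 0.0000 0.0000
71.2683 50.2523 16.2697 0.0000 0.0000 0.0000 0.0000

params: Δt=0.26933 u=1.27161 d=0.78640 q=0.48454 e^(-rΔt)=0.97895
t_6 payoffs: 71.2683 50.2523 16.2697 0.0000 0.0000 0.0000 0.0000
t_5: node(5,0) S=43.3133 payoff=62.0167 vs cont=59.7992 → 62.0167 [stop]  node(5,1) S=70.0374 payoff=35.2926 vs cont=33.0752 → 35.2926 [stop]  node(5,2) S=113.2500 payoff=0.0000 vs cont=8.2099 → 8.2099 [wait]  node(5,3) S=183.1247 payoff=0.0000 vs cont=0.0000 → 0.0000 [wait]  node(5,4) S=296.1117 payoff=0.0000 vs cont=0.0000 → 0.0000 [wait]  node(5,5) S=478.8110 payoff=0.0000 vs cont=0.0000 → 0.0000 [wait]  ⇒ S*(5)=70.0374
t_4: node(4,0) S=55.0777 payoff=50.2523 vs cont=48.0349 → 50.2523 [stop]  node(4,1) S=89.0603 payoff=16.2697 vs cont=21.7033 → 21.7033 [wait]  node(4,2) S=144.0100 payoff=0.0000 vs cont=4.1428 → 4.1428 [wait]  node(4,3) S=232.8634 payoff=0.0000 vs cont=0.0000 → 0.0000 [wait]  node(4,4) S=376.5389 payoff=0.0000 vs cont=0.0000 → 0.0000 [wait]  ⇒ S*(4)=55.0777
t_3: node(3,0) S=70.0374 payoff=35.2926 vs cont=35.6525 → 35.6525 [wait]  node(3,1) S=113.2500 payoff=0.0000 vs cont=12.9168 → 12.9168 [wait]  node(3,2) S=183.1247 payoff=0.0000 vs cont=2.0905 → 2.0905 [wait]  node(3,3) S=296.1117 payoff=0.0000 vs cont=0.0000 → 0.0000 [wait]  ⇒ S*(3)=-
t_2: node(2,0) S=89.0603 payoff=16.2697 vs cont=24.1175 → 24.1175 [wait]  node(2,1) S=144.0100 payoff=0.0000 vs cont=7.5095 → 7.5095 [wait]  node(2,2) S=232.8634 payoff=0.0000 vs cont=1.0549 → 1.0549 [wait]  ⇒ S*(2)=-
t_1: node(1,0) S=113.2500 payoff=0.0000 vs cont=15.7320 → 15.7320 [wait]  node(1,1) S=183.1247 payoff=0.0000 vs cont=4.2898 → 4.2898 [wait]  ⇒ S*(1)=-
t_0: node(0,0) S=144.0100 payoff=0.0000 vs cont=9.9733 → 9.9733 [wait]  ⇒ S*(0)=-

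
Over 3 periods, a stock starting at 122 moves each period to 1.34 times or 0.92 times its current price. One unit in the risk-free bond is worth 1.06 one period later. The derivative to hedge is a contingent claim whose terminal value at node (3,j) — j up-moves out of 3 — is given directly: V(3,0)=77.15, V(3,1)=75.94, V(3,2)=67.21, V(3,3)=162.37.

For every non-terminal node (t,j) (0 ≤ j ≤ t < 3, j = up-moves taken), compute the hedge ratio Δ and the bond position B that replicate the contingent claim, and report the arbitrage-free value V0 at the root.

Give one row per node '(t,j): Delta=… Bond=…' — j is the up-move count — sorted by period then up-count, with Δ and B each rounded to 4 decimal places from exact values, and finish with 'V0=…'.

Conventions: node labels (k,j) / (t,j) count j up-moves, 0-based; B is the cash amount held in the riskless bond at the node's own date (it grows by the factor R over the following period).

Since d<R<u, set p* = (R−d)/(u−d) = 0.3333; price each node as the discounted p*-expectation of its children.
Payoffs at expiry: V(3,0)=77.1500, V(3,1)=75.9400, V(3,2)=67.2100, V(3,3)=162.3700
(2,0): S=103.2608. Δ = (V_up−V_dn)/(S_up−S_dn) = (75.9400−77.1500)/(138.3695−94.9999) = -0.0279. V = [p*·75.9400 + (1−p*)·77.1500]/1.06 = 72.4025. B = V − Δ·S = 75.2835.
(2,1): S=150.4016. Δ = (V_up−V_dn)/(S_up−S_dn) = (67.2100−75.9400)/(201.5381−138.3695) = -0.1382. V = [p*·67.2100 + (1−p*)·75.9400]/1.06 = 68.8962. B = V − Δ·S = 89.6819.
(2,2): S=219.0632. Δ = (V_up−V_dn)/(S_up−S_dn) = (162.3700−67.2100)/(293.5447−201.5381) = 1.0343. V = [p*·162.3700 + (1−p*)·67.2100]/1.06 = 93.3302. B = V − Δ·S = -133.2412.
(1,0): S=112.2400. Δ = (V_up−V_dn)/(S_up−S_dn) = (68.8962−72.4025)/(150.4016−103.2608) = -0.0744. V = [p*·68.8962 + (1−p*)·72.4025]/1.06 = 67.2017. B = V − Δ·S = 75.5500.
(1,1): S=163.4800. Δ = (V_up−V_dn)/(S_up−S_dn) = (93.3302−68.8962)/(219.0632−150.4016) = 0.3559. V = [p*·93.3302 + (1−p*)·68.8962]/1.06 = 72.6801. B = V − Δ·S = 14.5040.
(0,0): S=122.0000. Δ = (V_up−V_dn)/(S_up−S_dn) = (72.6801−67.2017)/(163.4800−112.2400) = 0.1069. V = [p*·72.6801 + (1−p*)·67.2017]/1.06 = 65.1206. B = V − Δ·S = 52.0767.
Sanity check at the root: Δ(0,0)·S0 + B(0,0) reproduces V0 = 65.1206.

(0,0): Delta=0.1069 Bond=52.0767
(1,0): Delta=-0.0744 Bond=75.5500
(1,1): Delta=0.3559 Bond=14.5040
(2,0): Delta=-0.0279 Bond=75.2835
(2,1): Delta=-0.1382 Bond=89.6819
(2,2): Delta=1.0343 Bond=-133.2412
V0=65.1206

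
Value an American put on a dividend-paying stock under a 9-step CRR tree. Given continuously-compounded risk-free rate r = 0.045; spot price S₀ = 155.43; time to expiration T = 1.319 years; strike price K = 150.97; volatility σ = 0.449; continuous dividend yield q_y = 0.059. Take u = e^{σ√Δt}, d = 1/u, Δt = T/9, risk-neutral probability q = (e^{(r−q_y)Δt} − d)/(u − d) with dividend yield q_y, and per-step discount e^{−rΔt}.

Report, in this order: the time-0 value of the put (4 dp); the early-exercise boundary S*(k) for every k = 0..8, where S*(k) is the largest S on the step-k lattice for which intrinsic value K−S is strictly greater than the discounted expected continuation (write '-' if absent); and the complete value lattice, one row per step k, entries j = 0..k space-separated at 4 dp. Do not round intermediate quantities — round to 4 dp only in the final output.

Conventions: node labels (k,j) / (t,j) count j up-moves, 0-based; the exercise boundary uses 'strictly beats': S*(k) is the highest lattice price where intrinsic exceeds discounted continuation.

Δt=0.14656, u=1.18755, d=0.84207, q=0.45120, disc=e^(-rΔt)=0.99343
k=9 terminal: V=max(K-S,0) → 117.8811 104.3059 85.1613 58.1623 20.0866 0.0000 0.0000 0.0000 0.0000 0.0000
k=8: j=0 S=39.2945 intr=111.6755 cont=111.0214 V=111.6755[EX]; j=1 S=55.4157 intr=95.5543 cont=95.0390 V=95.5543[EX]; j=2 S=78.1508 intr=72.8192 cont=72.4997 V=72.8192[EX]; j=3 S=110.2133 intr=40.7567 cont=40.7132 V=40.7567[EX]; j=4 S=155.4300 intr=0.0000 cont=10.9511 V=10.9511[hold]; j=5 S=219.1975 intr=0.0000 cont=0.0000 V=0.0000[hold]; j=6 S=309.1265 intr=0.0000 cont=0.0000 V=0.0000[hold]; j=7 S=435.9502 intr=0.0000 cont=0.0000 V=0.0000[hold]; j=8 S=614.8053 intr=0.0000 cont=0.0000 V=0.0000[hold]  S*(8)=110.2133
k=7: j=0 S=46.6641 intr=104.3059 cont=103.7153 V=104.3059[EX]; j=1 S=65.8087 intr=85.1613 cont=84.7355 V=85.1613[EX]; j=2 S=92.8077 intr=58.1623 cont=57.9690 V=58.1623[EX]; j=3 S=130.8834 intr=20.0866 cont=27.1289 V=27.1289[hold]; j=4 S=184.5802 intr=0.0000 cont=5.9704 V=5.9704[hold]; j=5 S=260.3070 intr=0.0000 cont=0.0000 V=0.0000[hold]; j=6 S=367.1018 intr=0.0000 cont=0.0000 V=0.0000[hold]; j=7 S=517.7108 intr=0.0000 cont=0.0000 V=0.0000[hold]  S*(7)=92.8077
k=6: j=0 S=55.4157 intr=95.5543 cont=95.0390 V=95.5543[EX]; j=1 S=78.1508 intr=72.8192 cont=72.4997 V=72.8192[EX]; j=2 S=110.2133 intr=40.7567 cont=43.8697 V=43.8697[hold]; j=3 S=155.4300 intr=0.0000 cont=17.4666 V=17.4666[hold]; j=4 S=219.1975 intr=0.0000 cont=3.2550 V=3.2550[hold]; j=5 S=309.1265 intr=0.0000 cont=0.0000 V=0.0000[hold]; j=6 S=435.9502 intr=0.0000 cont=0.0000 V=0.0000[hold]  S*(6)=78.1508
k=5: j=0 S=65.8087 intr=85.1613 cont=84.7355 V=85.1613[EX]; j=1 S=92.8077 intr=58.1623 cont=59.3644 V=59.3644[hold]; j=2 S=130.8834 intr=20.0866 cont=31.7466 V=31.7466[hold]; j=3 S=184.5802 intr=0.0000 cont=10.9817 V=10.9817[hold]; j=4 S=260.3070 intr=0.0000 cont=1.7746 V=1.7746[hold]; j=5 S=367.1018 intr=0.0000 cont=0.0000 V=0.0000[hold]  S*(5)=65.8087
k=4: j=0 S=78.1508 intr=72.8192 cont=73.0385 V=73.0385[hold]; j=1 S=110.2133 intr=40.7567 cont=46.5949 V=46.5949[hold]; j=2 S=155.4300 intr=0.0000 cont=22.2304 V=22.2304[hold]; j=3 S=219.1975 intr=0.0000 cont=6.7826 V=6.7826[hold]; j=4 S=309.1265 intr=0.0000 cont=0.9675 V=0.9675[hold]  S*(4)=-
k=3: j=0 S=92.8077 intr=58.1623 cont=60.7054 V=60.7054[hold]; j=1 S=130.8834 intr=20.0866 cont=35.3676 V=35.3676[hold]; j=2 S=184.5802 intr=0.0000 cont=15.1600 V=15.1600[hold]; j=3 S=260.3070 intr=0.0000 cont=4.1315 V=4.1315[hold]  S*(3)=-
k=2: j=0 S=110.2133 intr=40.7567 cont=48.9491 V=48.9491[hold]; j=1 S=155.4300 intr=0.0000 cont=26.0774 V=26.0774[hold]; j=2 S=219.1975 intr=0.0000 cont=10.1170 V=10.1170[hold]  S*(2)=-
k=1: j=0 S=130.8834 intr=20.0866 cont=38.3755 V=38.3755[hold]; j=1 S=184.5802 intr=0.0000 cont=18.7520 V=18.7520[hold]  S*(1)=-
k=0: j=0 S=155.4300 intr=0.0000 cont=29.3273 V=29.3273[hold]  S*(0)=-

price = 29.3273
boundary = - - - - - 65.8087 78.1508 92.8077 110.2133
tree:
29.3273
38.3755 18.7520
48.9491 26.0774 10.1170
60.7054 35.3676 15.1600 4.1315
73.0385 46.5949 22.2304 6.7826 0.9675
85.1613 59.3644 31.7466 10.9817 1.7746 0.0000
95.5543 72.8192 43.8697 17.4666 3.2550 0.0000 0.0000
104.3059 85.1613 58.1623 27.1289 5.9704 0.0000 0.0000 0.0000
111.6755 95.5543 72.8192 40.7567 10.9511 0.0000 0.0000 0.0000 0.0000
117.8811 104.3059 85.1613 58.1623 20.0866 0.0000 0.0000 0.0000 0.0000 0.0000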